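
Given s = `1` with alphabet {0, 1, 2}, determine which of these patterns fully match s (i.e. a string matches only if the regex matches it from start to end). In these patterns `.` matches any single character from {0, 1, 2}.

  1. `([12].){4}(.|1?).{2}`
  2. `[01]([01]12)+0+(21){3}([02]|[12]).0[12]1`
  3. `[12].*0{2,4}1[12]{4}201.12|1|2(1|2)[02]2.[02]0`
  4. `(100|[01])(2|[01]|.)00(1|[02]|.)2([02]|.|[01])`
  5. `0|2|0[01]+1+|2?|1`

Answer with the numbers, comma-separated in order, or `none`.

3, 5

1 → no match
2 → no match
3 → match
4 → no match
5 → match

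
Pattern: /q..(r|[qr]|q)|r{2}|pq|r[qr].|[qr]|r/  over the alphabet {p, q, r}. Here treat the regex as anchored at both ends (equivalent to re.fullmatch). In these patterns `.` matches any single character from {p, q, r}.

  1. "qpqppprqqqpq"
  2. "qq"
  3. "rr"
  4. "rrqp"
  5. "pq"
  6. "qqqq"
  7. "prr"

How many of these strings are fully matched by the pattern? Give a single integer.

1 → no match
2 → no match
3 → match
4 → no match
5 → match
6 → match
7 → no match
Total matched: 3

3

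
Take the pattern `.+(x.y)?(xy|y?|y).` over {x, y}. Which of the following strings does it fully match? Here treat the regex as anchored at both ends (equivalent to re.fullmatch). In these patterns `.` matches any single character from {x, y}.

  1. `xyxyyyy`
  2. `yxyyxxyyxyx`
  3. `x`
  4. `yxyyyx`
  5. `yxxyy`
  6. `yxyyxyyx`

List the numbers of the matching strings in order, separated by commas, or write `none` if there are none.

1, 2, 4, 5, 6

1 → match
2 → match
3 → no match
4 → match
5 → match
6 → match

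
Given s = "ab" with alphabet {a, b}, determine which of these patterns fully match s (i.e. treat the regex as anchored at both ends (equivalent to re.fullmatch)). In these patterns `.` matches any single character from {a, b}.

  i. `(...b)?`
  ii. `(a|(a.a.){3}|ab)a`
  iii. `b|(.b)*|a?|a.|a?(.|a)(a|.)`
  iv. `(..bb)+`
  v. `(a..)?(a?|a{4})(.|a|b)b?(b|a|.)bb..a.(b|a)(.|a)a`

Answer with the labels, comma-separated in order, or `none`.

iii

i → no match
ii → no match — must end with "a"
iii → match
iv → no match — must end with "bb"
v → no match — must end with "a"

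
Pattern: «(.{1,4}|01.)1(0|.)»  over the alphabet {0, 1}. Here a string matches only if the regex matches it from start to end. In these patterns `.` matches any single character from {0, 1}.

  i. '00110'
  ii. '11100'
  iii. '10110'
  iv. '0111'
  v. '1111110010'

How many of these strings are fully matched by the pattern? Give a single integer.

3

i. '00110' → match
ii. '11100' → no match
iii. '10110' → match
iv. '0111' → match
v. '1111110010' → no match
Total matched: 3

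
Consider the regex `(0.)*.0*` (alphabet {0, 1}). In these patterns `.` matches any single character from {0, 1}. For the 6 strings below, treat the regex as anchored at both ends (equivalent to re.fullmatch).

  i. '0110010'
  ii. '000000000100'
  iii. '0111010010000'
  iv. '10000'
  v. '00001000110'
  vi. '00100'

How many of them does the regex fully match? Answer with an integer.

3

i → no match
ii → match
iii → no match
iv → match
v → no match
vi → match
Total matched: 3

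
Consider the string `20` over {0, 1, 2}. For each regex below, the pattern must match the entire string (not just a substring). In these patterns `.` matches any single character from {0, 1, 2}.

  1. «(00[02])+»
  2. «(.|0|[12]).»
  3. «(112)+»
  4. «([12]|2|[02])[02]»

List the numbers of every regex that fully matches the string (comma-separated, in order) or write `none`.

2, 4

1 → no match — must start with `00`
2 → match
3 → no match — must start with `112`
4 → match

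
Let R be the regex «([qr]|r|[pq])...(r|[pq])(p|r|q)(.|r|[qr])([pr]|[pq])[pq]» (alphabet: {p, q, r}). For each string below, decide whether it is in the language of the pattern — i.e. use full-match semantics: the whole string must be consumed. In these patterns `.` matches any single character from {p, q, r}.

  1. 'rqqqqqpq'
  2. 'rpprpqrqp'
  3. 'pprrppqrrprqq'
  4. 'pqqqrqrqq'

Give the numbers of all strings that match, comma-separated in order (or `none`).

1 → no match
2 → match
3 → no match
4 → match

2, 4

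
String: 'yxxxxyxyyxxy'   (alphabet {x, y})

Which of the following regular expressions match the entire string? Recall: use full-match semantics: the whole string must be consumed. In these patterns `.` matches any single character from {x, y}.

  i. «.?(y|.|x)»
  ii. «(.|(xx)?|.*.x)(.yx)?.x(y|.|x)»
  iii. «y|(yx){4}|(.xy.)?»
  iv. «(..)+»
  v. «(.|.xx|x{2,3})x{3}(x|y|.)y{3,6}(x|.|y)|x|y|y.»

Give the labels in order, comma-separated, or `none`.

iv

i → no match
ii → no match
iii → no match
iv → match
v → no match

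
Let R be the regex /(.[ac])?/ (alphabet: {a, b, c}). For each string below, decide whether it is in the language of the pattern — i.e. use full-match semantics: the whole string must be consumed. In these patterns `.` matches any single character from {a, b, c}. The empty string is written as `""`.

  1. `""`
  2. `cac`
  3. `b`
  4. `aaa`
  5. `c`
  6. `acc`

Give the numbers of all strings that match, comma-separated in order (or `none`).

1 → match
2 → no match
3 → no match
4 → no match
5 → no match
6 → no match

1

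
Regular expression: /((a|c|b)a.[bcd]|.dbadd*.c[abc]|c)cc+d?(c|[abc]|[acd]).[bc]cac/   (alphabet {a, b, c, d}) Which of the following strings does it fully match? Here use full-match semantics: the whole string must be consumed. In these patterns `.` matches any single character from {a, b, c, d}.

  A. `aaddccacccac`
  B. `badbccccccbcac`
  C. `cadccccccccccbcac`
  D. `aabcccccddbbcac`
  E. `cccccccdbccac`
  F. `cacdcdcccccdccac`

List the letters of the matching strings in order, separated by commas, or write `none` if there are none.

A, B, C, D, E

A. `aaddccacccac` → match
B → match
C → match
D → match
E → match
F → no match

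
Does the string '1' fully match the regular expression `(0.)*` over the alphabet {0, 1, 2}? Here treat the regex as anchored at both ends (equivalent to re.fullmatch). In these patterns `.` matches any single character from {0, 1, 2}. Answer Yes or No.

No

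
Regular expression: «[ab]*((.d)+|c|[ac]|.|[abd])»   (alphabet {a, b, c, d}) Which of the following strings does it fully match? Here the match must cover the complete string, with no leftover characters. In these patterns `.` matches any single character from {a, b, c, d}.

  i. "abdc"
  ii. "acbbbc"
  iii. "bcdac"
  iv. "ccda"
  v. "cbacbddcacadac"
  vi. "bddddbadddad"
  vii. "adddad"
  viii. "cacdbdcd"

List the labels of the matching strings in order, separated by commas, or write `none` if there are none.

vii

i → no match
ii → no match
iii → no match
iv → no match
v → no match
vi → no match
vii → match
viii → no match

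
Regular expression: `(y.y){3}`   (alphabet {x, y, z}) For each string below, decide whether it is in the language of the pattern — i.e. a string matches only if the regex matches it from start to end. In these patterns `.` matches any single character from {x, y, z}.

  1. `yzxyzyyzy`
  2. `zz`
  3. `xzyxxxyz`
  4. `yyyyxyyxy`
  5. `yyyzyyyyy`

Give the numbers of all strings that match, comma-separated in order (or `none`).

1 → no match
2 → no match — must start with `y`
3 → no match — must start with `y`
4 → match
5 → no match

4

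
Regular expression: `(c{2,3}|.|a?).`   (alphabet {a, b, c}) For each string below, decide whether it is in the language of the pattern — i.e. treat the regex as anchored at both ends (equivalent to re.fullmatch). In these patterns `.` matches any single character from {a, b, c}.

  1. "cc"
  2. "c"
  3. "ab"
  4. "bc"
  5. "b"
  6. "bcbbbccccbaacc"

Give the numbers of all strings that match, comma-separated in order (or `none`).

1 → match
2 → match
3 → match
4 → match
5 → match
6 → no match

1, 2, 3, 4, 5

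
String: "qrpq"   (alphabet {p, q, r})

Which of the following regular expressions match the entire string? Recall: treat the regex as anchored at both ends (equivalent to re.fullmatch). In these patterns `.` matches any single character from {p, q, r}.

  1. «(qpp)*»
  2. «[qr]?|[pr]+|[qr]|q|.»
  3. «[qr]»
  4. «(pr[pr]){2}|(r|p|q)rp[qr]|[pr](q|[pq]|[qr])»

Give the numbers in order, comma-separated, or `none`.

4

1 → no match
2 → no match
3 → no match
4 → match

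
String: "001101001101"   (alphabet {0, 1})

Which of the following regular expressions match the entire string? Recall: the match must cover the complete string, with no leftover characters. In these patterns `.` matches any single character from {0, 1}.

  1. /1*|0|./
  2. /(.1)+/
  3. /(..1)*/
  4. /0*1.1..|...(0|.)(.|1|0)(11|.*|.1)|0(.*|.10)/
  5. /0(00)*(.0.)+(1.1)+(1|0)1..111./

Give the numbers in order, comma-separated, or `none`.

1 → no match
2 → no match
3 → match
4 → match
5 → no match

3, 4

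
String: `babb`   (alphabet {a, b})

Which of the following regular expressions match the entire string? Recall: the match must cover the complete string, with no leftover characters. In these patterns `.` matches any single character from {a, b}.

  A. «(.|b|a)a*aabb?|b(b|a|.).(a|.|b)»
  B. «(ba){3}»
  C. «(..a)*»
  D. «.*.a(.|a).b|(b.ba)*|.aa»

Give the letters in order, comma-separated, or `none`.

A → match
B → no match — must end with `ba`
C → no match
D → no match

A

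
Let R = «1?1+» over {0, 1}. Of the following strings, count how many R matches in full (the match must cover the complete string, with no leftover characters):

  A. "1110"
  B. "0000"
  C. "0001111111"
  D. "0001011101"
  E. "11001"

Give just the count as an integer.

A. "1110" → no match — must end with "1"
B. "0000" → no match — must end with "1"
C. "0001111111" → no match
D. "0001011101" → no match
E. "11001" → no match
Total matched: 0

0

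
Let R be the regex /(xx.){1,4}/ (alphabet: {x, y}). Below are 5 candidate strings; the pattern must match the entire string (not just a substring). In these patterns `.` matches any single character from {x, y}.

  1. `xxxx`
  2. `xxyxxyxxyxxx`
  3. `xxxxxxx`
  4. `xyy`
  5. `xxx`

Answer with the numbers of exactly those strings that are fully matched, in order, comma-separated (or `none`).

2, 5

1 → no match
2 → match
3 → no match
4 → no match — must start with `xx`
5 → match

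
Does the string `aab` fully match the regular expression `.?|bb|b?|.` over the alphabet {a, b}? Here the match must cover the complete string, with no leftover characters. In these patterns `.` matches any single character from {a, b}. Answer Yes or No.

No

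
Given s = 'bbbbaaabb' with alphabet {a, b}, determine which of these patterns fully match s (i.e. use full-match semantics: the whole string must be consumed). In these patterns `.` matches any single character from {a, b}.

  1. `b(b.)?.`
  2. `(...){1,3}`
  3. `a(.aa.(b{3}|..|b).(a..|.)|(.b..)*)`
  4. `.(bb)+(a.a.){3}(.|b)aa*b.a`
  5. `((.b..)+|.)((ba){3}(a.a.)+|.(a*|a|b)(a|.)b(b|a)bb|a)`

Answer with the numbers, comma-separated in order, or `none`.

2

1 → no match
2 → match
3 → no match — must start with 'a'
4 → no match — must end with 'a'
5 → no match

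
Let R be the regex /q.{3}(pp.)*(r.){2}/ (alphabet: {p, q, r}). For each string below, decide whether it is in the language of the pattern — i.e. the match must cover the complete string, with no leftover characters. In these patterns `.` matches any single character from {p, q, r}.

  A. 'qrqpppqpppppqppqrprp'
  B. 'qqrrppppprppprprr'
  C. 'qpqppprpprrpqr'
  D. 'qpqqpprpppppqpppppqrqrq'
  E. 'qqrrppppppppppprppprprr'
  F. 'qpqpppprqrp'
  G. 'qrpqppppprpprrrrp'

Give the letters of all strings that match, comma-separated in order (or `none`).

A, B, D, E, F, G

A → match
B → match
C → no match
D → match
E → match
F → match
G → match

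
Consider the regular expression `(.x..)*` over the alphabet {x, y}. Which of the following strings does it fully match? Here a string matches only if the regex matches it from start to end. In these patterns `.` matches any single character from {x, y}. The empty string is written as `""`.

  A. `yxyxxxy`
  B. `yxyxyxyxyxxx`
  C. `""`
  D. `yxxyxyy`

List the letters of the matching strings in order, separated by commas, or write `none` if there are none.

A → no match
B → match
C → match
D → no match

B, C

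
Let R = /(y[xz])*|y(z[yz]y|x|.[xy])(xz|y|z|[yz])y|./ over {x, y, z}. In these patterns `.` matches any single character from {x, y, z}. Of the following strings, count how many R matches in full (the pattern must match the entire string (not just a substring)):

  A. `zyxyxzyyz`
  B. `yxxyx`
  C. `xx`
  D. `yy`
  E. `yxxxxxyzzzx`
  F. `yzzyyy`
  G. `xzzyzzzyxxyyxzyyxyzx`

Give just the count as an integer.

1

A. `zyxyxzyyz` → no match
B. `yxxyx` → no match
C. `xx` → no match
D. `yy` → no match
E. `yxxxxxyzzzx` → no match
F. `yzzyyy` → match
G → no match
Total matched: 1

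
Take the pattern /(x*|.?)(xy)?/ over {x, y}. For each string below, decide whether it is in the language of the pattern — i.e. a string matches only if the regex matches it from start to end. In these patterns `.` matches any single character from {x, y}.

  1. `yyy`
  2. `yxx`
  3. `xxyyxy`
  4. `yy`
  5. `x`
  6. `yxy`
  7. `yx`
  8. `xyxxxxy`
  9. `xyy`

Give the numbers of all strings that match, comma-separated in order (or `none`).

1 → no match
2 → no match
3 → no match
4 → no match
5 → match
6 → match
7 → no match
8 → no match
9 → no match

5, 6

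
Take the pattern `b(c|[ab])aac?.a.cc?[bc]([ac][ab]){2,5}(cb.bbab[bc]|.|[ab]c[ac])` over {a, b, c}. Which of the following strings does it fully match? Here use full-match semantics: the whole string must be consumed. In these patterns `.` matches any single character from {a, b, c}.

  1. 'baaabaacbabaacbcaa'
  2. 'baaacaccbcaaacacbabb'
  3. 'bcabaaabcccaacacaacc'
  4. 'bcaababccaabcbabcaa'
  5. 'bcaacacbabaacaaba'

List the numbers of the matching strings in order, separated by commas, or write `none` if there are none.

1, 2

1 → match
2 → match
3 → no match
4 → no match
5 → no match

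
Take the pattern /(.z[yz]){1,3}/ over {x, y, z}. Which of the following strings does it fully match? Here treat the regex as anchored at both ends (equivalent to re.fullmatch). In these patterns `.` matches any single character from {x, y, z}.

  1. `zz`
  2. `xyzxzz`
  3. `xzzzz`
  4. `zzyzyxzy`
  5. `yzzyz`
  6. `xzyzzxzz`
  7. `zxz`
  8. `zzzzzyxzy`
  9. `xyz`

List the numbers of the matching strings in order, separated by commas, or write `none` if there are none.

1 → no match
2 → no match
3 → no match
4 → no match
5 → no match
6 → no match
7 → no match
8 → match
9 → no match

8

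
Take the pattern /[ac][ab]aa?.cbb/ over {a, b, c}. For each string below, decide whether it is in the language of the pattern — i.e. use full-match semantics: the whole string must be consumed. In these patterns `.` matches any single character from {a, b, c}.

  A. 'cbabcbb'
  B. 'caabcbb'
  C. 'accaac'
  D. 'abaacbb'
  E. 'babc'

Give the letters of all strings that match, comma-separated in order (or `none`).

A → match
B → match
C → no match — must end with 'cbb'
D → match
E → no match — must end with 'cbb'

A, B, D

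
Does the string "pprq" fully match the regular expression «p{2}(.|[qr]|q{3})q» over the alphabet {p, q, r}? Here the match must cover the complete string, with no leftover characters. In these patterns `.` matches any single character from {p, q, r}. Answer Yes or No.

Yes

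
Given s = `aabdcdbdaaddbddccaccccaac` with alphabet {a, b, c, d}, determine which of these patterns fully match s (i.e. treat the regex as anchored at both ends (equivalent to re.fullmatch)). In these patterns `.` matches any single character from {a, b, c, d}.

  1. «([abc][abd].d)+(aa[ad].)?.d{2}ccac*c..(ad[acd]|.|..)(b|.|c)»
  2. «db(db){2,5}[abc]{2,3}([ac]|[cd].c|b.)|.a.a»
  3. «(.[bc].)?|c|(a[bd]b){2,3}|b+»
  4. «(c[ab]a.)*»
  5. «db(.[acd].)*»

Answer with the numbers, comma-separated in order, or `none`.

1 → match
2 → no match
3 → no match
4 → no match
5 → no match — must start with `db`

1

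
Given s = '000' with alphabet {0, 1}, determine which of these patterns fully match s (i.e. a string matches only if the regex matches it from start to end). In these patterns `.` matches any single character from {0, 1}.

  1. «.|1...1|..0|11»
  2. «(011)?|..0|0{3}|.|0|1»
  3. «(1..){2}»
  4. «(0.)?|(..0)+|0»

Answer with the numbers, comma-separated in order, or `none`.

1 → match
2 → match
3 → no match — must start with '1'
4 → match

1, 2, 4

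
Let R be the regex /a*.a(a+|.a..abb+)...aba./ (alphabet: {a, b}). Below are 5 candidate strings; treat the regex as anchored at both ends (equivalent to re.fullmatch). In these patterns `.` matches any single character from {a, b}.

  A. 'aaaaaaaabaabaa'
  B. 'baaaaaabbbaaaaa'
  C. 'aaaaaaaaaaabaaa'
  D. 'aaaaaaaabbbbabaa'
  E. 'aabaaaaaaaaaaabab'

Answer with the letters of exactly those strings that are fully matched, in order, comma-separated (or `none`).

A, E

A → match
B → no match
C → no match
D → no match
E → match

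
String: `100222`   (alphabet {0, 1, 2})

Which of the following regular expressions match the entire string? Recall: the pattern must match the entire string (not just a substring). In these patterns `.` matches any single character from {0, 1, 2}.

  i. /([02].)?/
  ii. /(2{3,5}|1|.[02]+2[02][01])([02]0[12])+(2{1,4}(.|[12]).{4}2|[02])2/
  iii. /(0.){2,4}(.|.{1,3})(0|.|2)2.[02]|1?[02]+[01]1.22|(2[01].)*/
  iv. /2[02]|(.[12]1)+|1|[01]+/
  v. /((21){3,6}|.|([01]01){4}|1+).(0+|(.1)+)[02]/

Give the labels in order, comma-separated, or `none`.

ii

i → no match
ii → match
iii → no match
iv → no match
v → no match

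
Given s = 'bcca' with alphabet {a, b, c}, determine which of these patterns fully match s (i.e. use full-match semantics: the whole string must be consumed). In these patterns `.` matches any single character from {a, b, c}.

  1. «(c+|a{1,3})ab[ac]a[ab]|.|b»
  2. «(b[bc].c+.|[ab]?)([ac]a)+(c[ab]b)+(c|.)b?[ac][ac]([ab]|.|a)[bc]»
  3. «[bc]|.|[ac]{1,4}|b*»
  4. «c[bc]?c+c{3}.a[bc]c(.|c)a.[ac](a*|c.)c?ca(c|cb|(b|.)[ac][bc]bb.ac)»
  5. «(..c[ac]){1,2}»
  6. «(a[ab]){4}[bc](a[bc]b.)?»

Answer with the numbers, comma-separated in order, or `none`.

1 → no match
2 → no match
3 → no match
4 → no match — must start with 'c'
5 → match
6 → no match — must start with 'a'

5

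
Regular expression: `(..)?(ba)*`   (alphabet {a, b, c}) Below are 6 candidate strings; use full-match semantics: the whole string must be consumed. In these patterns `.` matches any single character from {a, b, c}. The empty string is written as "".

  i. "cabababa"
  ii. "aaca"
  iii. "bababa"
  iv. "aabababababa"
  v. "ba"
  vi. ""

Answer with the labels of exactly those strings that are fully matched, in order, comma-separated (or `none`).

i → match
ii → no match
iii → match
iv → match
v → match
vi → match

i, iii, iv, v, vi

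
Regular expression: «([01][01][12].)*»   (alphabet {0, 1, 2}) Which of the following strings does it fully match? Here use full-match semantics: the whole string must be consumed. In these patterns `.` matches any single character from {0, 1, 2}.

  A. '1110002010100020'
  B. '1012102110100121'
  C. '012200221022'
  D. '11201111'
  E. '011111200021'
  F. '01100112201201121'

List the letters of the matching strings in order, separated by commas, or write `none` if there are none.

A → match
B → match
C → match
D → match
E → match
F → no match

A, B, C, D, E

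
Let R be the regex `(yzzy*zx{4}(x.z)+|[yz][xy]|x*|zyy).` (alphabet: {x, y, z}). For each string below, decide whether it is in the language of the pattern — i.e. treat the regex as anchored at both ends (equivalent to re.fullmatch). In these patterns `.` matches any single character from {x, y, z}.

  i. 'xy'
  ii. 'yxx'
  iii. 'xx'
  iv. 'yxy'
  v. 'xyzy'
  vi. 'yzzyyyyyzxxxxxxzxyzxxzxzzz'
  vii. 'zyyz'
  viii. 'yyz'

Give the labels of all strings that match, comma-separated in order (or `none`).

i. 'xy' → match
ii. 'yxx' → match
iii. 'xx' → match
iv. 'yxy' → match
v. 'xyzy' → no match
vi → match
vii. 'zyyz' → match
viii. 'yyz' → match

i, ii, iii, iv, vi, vii, viii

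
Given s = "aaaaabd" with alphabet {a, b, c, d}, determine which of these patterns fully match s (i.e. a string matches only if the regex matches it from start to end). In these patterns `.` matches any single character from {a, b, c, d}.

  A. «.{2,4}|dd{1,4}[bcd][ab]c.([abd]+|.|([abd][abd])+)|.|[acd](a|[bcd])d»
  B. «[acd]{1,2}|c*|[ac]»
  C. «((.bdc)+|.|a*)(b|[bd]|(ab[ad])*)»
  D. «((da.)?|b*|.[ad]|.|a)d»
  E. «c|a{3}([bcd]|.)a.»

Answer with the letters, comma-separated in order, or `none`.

A → no match
B → no match
C → match
D → no match
E → no match

C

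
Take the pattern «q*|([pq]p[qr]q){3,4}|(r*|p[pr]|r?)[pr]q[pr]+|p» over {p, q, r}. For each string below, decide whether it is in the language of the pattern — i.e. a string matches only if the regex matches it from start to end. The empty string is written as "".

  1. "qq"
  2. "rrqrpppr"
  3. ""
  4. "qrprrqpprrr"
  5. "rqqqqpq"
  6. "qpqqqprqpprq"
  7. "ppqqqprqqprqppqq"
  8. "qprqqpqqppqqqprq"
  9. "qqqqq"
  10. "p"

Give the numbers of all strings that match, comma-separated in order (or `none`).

1, 2, 3, 6, 7, 8, 9, 10

1 → match
2 → match
3 → match
4 → no match
5 → no match
6 → match
7 → match
8 → match
9 → match
10 → match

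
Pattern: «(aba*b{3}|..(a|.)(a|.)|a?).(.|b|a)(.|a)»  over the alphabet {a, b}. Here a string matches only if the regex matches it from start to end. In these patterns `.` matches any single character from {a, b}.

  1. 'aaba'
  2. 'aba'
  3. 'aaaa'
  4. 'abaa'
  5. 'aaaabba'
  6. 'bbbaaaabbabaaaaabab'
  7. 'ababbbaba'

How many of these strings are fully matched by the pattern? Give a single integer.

6

1 → match
2 → match
3 → match
4 → match
5 → match
6 → no match
7 → match
Total matched: 6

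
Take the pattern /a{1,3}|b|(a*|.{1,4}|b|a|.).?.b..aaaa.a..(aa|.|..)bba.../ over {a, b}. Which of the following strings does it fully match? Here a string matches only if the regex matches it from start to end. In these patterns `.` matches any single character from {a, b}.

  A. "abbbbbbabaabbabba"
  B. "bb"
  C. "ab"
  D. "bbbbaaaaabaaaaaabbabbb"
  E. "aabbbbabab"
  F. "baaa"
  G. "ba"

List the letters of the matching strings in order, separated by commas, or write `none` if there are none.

A → no match
B → no match
C → no match
D → no match
E → no match
F → no match
G → no match

none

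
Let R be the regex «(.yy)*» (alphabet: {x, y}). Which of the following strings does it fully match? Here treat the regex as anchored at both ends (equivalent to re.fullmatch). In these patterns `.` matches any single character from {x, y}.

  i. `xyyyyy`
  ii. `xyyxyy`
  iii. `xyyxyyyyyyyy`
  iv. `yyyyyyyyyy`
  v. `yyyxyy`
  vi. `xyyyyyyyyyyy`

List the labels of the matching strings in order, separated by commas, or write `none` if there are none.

i → match
ii → match
iii → match
iv → no match
v → match
vi → match

i, ii, iii, v, vi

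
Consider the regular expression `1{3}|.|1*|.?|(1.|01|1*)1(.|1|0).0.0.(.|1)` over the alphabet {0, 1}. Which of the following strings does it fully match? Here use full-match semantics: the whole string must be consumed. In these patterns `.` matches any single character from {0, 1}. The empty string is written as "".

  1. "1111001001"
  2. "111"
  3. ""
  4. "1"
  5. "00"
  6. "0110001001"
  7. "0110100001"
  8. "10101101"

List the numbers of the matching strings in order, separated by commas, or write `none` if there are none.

1. "1111001001" → match
2. "111" → match
3. "" → match
4. "1" → match
5. "00" → no match
6. "0110001001" → match
7. "0110100001" → match
8. "10101101" → no match

1, 2, 3, 4, 6, 7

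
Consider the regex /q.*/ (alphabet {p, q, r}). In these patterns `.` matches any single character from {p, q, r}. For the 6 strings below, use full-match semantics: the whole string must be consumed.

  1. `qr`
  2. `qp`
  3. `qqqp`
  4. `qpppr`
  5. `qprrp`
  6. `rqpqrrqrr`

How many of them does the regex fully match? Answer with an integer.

5

1. `qr` → match
2. `qp` → match
3. `qqqp` → match
4. `qpppr` → match
5. `qprrp` → match
6. `rqpqrrqrr` → no match — must start with `q`
Total matched: 5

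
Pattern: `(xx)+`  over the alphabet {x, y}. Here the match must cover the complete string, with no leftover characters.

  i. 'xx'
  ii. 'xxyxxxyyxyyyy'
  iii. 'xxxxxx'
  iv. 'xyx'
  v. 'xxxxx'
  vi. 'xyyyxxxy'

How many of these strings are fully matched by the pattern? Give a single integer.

i. 'xx' → match
ii → no match — must end with 'xx'
iii. 'xxxxxx' → match
iv. 'xyx' → no match — must start with 'xx'
v. 'xxxxx' → no match
vi. 'xyyyxxxy' → no match — must start with 'xx'
Total matched: 2

2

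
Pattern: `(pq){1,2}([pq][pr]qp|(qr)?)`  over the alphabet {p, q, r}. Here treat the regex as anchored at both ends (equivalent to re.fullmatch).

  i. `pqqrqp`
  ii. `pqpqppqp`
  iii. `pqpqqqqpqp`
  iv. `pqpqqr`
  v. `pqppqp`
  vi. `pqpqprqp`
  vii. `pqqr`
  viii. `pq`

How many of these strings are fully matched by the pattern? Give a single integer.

i → match
ii → match
iii → no match
iv → match
v → match
vi → match
vii → match
viii → match
Total matched: 7

7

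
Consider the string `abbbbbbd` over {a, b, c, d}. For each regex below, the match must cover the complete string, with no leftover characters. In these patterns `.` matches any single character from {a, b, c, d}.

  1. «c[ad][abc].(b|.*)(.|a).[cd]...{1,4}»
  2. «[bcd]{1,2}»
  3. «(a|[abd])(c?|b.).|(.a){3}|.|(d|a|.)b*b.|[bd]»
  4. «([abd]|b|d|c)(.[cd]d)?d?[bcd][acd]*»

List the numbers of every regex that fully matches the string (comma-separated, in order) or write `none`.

3

1 → no match — must start with `c`
2 → no match
3 → match
4 → no match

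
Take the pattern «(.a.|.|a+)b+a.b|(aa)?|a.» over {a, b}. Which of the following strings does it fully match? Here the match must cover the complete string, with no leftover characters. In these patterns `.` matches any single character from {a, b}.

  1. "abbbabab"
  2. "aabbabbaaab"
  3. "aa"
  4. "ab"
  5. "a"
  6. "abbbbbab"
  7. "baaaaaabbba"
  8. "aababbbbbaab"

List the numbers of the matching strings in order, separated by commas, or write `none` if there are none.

1 → no match
2 → no match
3 → match
4 → match
5 → no match
6 → no match
7 → no match
8 → no match

3, 4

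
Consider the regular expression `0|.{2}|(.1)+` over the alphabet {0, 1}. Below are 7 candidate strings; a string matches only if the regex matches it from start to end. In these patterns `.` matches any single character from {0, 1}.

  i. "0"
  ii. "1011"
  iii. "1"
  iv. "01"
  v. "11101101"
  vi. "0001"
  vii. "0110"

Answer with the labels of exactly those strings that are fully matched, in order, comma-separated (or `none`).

i, iv

i → match
ii → no match
iii → no match
iv → match
v → no match
vi → no match
vii → no match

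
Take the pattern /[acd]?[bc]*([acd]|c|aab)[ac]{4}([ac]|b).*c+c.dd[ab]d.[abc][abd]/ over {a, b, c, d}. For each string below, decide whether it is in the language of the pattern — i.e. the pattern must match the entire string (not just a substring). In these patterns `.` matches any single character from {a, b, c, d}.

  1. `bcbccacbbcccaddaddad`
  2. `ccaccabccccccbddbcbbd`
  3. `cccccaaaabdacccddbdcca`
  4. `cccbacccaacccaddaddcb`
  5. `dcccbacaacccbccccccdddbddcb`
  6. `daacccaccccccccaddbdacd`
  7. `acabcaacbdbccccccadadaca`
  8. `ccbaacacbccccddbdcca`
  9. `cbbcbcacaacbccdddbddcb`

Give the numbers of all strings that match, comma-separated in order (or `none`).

1 → no match
2 → no match
3 → match
4 → match
5 → match
6 → match
7 → no match
8 → match
9 → match

3, 4, 5, 6, 8, 9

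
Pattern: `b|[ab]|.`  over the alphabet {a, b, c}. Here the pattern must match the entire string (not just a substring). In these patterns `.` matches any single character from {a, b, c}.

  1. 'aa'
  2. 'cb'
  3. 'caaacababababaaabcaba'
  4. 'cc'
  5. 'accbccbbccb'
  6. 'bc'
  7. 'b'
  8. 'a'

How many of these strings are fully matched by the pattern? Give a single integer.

2

1 → no match
2 → no match
3 → no match
4 → no match
5 → no match
6 → no match
7 → match
8 → match
Total matched: 2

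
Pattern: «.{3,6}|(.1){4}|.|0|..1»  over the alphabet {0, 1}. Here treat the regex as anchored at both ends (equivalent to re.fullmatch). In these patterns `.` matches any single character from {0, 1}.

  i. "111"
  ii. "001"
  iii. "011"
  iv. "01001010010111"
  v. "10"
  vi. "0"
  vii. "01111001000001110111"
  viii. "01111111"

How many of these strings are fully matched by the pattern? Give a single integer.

i. "111" → match
ii. "001" → match
iii. "011" → match
iv → no match
v. "10" → no match
vi. "0" → match
vii → no match
viii. "01111111" → match
Total matched: 5

5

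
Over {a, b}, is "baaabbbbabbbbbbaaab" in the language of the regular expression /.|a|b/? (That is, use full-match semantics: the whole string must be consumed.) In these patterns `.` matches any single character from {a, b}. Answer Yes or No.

No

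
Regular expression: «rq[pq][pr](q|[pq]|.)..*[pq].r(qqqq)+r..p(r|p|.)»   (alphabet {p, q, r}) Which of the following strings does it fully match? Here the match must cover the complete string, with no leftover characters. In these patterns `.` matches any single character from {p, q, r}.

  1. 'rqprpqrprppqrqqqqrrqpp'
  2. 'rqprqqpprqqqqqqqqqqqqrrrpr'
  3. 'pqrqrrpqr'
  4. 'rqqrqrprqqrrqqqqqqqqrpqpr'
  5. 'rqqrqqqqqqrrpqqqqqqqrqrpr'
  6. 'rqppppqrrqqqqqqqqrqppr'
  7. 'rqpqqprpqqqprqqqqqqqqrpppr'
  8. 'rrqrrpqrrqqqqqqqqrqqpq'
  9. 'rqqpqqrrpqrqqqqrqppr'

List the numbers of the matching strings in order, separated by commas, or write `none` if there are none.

1, 2, 4, 6, 9

1 → match
2 → match
3 → no match — must start with 'rq'
4 → match
5 → no match
6 → match
7 → no match
8 → no match — must start with 'rq'
9 → match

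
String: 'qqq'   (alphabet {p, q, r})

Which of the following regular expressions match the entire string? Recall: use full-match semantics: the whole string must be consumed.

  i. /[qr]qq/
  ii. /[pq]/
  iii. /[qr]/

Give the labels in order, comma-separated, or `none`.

i

i → match
ii → no match
iii → no match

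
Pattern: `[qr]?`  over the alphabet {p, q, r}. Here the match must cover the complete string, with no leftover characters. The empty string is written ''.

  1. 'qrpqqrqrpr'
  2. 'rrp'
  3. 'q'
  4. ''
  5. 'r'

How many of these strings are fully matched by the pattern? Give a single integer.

1. 'qrpqqrqrpr' → no match
2. 'rrp' → no match
3. 'q' → match
4. '' → match
5. 'r' → match
Total matched: 3

3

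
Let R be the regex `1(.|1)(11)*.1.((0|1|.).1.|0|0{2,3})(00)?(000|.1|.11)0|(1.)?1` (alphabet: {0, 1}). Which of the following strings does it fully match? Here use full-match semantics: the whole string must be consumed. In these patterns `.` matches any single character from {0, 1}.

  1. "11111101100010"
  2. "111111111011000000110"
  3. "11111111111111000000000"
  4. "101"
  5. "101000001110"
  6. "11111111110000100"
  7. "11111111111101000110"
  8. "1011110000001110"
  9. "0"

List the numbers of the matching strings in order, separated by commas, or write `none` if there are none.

1, 3, 4, 7, 8

1 → match
2 → no match
3 → match
4 → match
5 → no match
6 → no match
7 → match
8 → match
9 → no match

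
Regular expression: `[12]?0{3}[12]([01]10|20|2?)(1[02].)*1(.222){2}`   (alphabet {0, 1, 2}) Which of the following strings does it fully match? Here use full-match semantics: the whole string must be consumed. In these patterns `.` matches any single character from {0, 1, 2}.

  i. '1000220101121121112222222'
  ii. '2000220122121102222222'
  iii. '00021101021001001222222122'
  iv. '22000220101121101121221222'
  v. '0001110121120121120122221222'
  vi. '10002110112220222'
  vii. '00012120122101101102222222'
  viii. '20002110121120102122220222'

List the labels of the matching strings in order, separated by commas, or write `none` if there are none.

i, ii, v, vi, vii, viii

i → match
ii → match
iii → no match — must end with '222'
iv → no match
v → match
vi → match
vii → match
viii → match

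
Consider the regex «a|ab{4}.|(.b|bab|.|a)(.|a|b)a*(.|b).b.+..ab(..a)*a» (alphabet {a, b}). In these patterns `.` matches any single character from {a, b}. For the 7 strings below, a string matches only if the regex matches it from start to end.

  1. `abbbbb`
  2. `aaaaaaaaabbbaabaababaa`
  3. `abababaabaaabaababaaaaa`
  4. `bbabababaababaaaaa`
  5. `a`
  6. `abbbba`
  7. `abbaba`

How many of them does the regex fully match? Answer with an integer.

1 → match
2 → match
3 → match
4 → match
5 → match
6 → match
7 → no match
Total matched: 6

6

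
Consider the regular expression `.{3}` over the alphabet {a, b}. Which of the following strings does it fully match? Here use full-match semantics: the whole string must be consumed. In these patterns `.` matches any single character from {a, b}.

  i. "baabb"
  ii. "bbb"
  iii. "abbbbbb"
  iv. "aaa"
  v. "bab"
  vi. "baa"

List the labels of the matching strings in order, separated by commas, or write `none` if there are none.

i. "baabb" → no match
ii. "bbb" → match
iii. "abbbbbb" → no match
iv. "aaa" → match
v. "bab" → match
vi. "baa" → match

ii, iv, v, vi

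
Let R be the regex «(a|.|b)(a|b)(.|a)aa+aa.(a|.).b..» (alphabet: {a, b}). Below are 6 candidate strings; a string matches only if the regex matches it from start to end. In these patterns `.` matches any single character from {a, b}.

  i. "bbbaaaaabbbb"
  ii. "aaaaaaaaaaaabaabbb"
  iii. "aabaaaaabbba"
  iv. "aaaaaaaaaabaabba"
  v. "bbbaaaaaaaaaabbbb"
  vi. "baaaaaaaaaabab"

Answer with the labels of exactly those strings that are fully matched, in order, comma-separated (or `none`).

ii, iv, v, vi

i → no match
ii → match
iii → no match
iv → match
v → match
vi → match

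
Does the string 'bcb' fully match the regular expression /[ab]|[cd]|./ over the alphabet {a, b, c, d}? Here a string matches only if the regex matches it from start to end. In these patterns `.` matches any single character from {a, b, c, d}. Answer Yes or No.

No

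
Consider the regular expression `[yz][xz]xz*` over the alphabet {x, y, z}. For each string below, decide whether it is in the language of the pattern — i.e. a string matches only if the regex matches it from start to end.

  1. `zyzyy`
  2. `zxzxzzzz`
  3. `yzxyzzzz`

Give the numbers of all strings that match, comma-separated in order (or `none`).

1 → no match
2 → no match
3 → no match

none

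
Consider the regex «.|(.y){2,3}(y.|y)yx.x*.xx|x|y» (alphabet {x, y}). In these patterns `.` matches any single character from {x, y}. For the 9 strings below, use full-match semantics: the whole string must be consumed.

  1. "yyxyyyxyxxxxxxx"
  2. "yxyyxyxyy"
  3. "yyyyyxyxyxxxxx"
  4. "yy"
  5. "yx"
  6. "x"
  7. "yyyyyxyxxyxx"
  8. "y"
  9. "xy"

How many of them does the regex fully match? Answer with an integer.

5

1 → match
2 → no match
3 → match
4 → no match
5 → no match
6 → match
7 → match
8 → match
9 → no match
Total matched: 5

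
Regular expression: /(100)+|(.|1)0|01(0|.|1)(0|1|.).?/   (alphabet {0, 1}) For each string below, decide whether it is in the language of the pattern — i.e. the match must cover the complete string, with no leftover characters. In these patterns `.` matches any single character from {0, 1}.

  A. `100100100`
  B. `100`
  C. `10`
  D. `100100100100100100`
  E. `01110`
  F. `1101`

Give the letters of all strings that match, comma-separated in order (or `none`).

A → match
B → match
C → match
D → match
E → match
F → no match

A, B, C, D, E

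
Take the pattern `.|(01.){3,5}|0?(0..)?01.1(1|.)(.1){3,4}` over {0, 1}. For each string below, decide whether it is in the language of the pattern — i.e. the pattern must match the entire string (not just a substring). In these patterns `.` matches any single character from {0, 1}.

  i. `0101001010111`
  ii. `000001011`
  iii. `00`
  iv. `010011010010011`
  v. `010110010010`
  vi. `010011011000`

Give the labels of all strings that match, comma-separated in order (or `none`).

i, iv

i → match
ii. `000001011` → no match
iii. `00` → no match
iv → match
v. `010110010010` → no match
vi. `010011011000` → no match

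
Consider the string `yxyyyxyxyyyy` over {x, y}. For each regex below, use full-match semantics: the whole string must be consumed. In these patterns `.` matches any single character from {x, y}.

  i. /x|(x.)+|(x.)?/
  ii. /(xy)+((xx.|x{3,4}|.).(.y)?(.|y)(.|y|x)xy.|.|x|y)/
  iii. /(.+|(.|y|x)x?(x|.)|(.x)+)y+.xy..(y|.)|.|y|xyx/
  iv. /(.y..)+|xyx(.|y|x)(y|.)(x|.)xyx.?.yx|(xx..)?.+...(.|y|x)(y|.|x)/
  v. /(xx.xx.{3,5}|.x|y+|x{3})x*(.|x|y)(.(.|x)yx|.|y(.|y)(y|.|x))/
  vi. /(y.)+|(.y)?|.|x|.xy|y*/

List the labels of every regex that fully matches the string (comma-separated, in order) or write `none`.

i → no match
ii → no match — must start with `xy`
iii → no match
iv → match
v → no match
vi → match

iv, vi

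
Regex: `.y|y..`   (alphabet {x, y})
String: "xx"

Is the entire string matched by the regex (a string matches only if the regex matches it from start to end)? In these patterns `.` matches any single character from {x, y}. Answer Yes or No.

No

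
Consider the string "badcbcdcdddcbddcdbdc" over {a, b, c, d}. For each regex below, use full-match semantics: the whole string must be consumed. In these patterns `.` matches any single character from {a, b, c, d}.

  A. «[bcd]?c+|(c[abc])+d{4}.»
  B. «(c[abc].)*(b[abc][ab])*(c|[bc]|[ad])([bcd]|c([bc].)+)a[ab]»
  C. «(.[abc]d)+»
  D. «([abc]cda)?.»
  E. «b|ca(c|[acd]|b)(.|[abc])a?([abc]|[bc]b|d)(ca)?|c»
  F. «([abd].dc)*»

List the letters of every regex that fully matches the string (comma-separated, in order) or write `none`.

A → no match
B → no match
C → no match — must end with "d"
D → no match
E → no match
F → match

F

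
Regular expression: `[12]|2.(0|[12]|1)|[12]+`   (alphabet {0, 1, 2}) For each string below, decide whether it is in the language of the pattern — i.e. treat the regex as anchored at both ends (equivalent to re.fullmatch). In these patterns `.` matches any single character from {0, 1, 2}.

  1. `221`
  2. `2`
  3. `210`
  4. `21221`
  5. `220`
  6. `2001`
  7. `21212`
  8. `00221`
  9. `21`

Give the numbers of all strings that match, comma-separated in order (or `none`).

1 → match
2 → match
3 → match
4 → match
5 → match
6 → no match
7 → match
8 → no match
9 → match

1, 2, 3, 4, 5, 7, 9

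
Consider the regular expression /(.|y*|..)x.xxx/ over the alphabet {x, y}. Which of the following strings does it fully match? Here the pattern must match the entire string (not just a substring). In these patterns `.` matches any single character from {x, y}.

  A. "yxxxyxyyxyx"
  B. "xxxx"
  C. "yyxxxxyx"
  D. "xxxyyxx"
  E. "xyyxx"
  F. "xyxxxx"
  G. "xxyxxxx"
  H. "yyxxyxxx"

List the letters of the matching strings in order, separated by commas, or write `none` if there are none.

none

A → no match — must end with "xxx"
B → no match
C → no match — must end with "xxx"
D → no match — must end with "xxx"
E → no match — must end with "xxx"
F → no match
G → no match
H → no match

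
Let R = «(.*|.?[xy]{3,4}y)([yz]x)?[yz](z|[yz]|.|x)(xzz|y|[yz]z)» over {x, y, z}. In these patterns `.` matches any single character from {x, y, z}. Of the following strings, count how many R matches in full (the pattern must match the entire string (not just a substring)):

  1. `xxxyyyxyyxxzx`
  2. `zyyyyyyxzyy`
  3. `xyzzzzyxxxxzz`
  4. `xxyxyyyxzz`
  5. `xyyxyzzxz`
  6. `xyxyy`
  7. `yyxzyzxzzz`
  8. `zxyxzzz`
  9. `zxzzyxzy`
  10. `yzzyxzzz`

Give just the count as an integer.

2

1 → no match
2 → match
3 → no match
4 → match
5 → no match
6 → no match
7 → no match
8 → no match
9 → no match
10 → no match
Total matched: 2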